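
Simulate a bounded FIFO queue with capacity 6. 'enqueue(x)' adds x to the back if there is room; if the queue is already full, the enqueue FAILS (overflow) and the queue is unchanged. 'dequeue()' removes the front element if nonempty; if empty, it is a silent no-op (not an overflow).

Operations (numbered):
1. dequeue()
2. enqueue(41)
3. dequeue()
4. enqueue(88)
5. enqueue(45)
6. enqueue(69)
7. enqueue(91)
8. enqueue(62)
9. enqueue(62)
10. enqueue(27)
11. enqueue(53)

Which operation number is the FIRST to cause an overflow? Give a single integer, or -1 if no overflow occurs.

1. dequeue(): empty, no-op, size=0
2. enqueue(41): size=1
3. dequeue(): size=0
4. enqueue(88): size=1
5. enqueue(45): size=2
6. enqueue(69): size=3
7. enqueue(91): size=4
8. enqueue(62): size=5
9. enqueue(62): size=6
10. enqueue(27): size=6=cap → OVERFLOW (fail)
11. enqueue(53): size=6=cap → OVERFLOW (fail)

Answer: 10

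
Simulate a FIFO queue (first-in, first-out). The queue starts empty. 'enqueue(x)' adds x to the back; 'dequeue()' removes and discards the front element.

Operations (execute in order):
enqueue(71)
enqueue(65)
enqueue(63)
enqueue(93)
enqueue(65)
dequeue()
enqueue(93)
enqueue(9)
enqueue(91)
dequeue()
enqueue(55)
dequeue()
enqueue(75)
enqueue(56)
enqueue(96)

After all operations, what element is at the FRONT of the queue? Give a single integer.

Answer: 93

Derivation:
enqueue(71): queue = [71]
enqueue(65): queue = [71, 65]
enqueue(63): queue = [71, 65, 63]
enqueue(93): queue = [71, 65, 63, 93]
enqueue(65): queue = [71, 65, 63, 93, 65]
dequeue(): queue = [65, 63, 93, 65]
enqueue(93): queue = [65, 63, 93, 65, 93]
enqueue(9): queue = [65, 63, 93, 65, 93, 9]
enqueue(91): queue = [65, 63, 93, 65, 93, 9, 91]
dequeue(): queue = [63, 93, 65, 93, 9, 91]
enqueue(55): queue = [63, 93, 65, 93, 9, 91, 55]
dequeue(): queue = [93, 65, 93, 9, 91, 55]
enqueue(75): queue = [93, 65, 93, 9, 91, 55, 75]
enqueue(56): queue = [93, 65, 93, 9, 91, 55, 75, 56]
enqueue(96): queue = [93, 65, 93, 9, 91, 55, 75, 56, 96]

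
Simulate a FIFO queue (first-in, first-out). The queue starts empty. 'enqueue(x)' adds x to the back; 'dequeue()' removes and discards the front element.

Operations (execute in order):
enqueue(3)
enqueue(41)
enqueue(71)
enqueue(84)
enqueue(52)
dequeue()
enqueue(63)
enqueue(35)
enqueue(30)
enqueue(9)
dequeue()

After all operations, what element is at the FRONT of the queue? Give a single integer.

Answer: 71

Derivation:
enqueue(3): queue = [3]
enqueue(41): queue = [3, 41]
enqueue(71): queue = [3, 41, 71]
enqueue(84): queue = [3, 41, 71, 84]
enqueue(52): queue = [3, 41, 71, 84, 52]
dequeue(): queue = [41, 71, 84, 52]
enqueue(63): queue = [41, 71, 84, 52, 63]
enqueue(35): queue = [41, 71, 84, 52, 63, 35]
enqueue(30): queue = [41, 71, 84, 52, 63, 35, 30]
enqueue(9): queue = [41, 71, 84, 52, 63, 35, 30, 9]
dequeue(): queue = [71, 84, 52, 63, 35, 30, 9]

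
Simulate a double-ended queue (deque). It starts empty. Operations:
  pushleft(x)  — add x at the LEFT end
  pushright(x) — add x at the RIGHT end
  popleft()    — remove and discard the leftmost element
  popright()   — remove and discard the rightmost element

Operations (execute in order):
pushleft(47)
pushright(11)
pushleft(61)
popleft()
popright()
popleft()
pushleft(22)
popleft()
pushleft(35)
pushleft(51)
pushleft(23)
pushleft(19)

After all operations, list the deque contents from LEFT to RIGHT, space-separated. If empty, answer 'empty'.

pushleft(47): [47]
pushright(11): [47, 11]
pushleft(61): [61, 47, 11]
popleft(): [47, 11]
popright(): [47]
popleft(): []
pushleft(22): [22]
popleft(): []
pushleft(35): [35]
pushleft(51): [51, 35]
pushleft(23): [23, 51, 35]
pushleft(19): [19, 23, 51, 35]

Answer: 19 23 51 35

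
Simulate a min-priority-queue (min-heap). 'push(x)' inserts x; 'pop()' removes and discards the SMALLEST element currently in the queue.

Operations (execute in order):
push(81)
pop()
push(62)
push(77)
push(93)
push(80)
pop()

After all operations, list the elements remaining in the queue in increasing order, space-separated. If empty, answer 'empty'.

Answer: 77 80 93

Derivation:
push(81): heap contents = [81]
pop() → 81: heap contents = []
push(62): heap contents = [62]
push(77): heap contents = [62, 77]
push(93): heap contents = [62, 77, 93]
push(80): heap contents = [62, 77, 80, 93]
pop() → 62: heap contents = [77, 80, 93]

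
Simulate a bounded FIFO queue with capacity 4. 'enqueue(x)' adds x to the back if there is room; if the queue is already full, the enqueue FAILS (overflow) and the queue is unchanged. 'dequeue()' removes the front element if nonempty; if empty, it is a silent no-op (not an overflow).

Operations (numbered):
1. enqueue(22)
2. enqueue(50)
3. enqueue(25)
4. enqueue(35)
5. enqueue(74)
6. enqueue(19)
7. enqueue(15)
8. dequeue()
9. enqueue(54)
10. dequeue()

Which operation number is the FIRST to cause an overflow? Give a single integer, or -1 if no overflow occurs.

Answer: 5

Derivation:
1. enqueue(22): size=1
2. enqueue(50): size=2
3. enqueue(25): size=3
4. enqueue(35): size=4
5. enqueue(74): size=4=cap → OVERFLOW (fail)
6. enqueue(19): size=4=cap → OVERFLOW (fail)
7. enqueue(15): size=4=cap → OVERFLOW (fail)
8. dequeue(): size=3
9. enqueue(54): size=4
10. dequeue(): size=3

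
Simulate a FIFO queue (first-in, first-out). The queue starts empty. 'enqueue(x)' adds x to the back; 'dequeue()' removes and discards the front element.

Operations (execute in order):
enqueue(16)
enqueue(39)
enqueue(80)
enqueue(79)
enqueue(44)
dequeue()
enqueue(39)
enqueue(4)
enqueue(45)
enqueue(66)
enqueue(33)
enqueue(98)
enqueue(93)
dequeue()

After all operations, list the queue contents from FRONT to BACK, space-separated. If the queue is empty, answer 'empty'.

Answer: 80 79 44 39 4 45 66 33 98 93

Derivation:
enqueue(16): [16]
enqueue(39): [16, 39]
enqueue(80): [16, 39, 80]
enqueue(79): [16, 39, 80, 79]
enqueue(44): [16, 39, 80, 79, 44]
dequeue(): [39, 80, 79, 44]
enqueue(39): [39, 80, 79, 44, 39]
enqueue(4): [39, 80, 79, 44, 39, 4]
enqueue(45): [39, 80, 79, 44, 39, 4, 45]
enqueue(66): [39, 80, 79, 44, 39, 4, 45, 66]
enqueue(33): [39, 80, 79, 44, 39, 4, 45, 66, 33]
enqueue(98): [39, 80, 79, 44, 39, 4, 45, 66, 33, 98]
enqueue(93): [39, 80, 79, 44, 39, 4, 45, 66, 33, 98, 93]
dequeue(): [80, 79, 44, 39, 4, 45, 66, 33, 98, 93]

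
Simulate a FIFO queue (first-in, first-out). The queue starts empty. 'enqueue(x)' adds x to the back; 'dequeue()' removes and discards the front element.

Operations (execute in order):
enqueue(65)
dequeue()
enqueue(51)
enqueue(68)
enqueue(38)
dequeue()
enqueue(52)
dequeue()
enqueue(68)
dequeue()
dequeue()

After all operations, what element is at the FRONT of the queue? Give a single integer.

enqueue(65): queue = [65]
dequeue(): queue = []
enqueue(51): queue = [51]
enqueue(68): queue = [51, 68]
enqueue(38): queue = [51, 68, 38]
dequeue(): queue = [68, 38]
enqueue(52): queue = [68, 38, 52]
dequeue(): queue = [38, 52]
enqueue(68): queue = [38, 52, 68]
dequeue(): queue = [52, 68]
dequeue(): queue = [68]

Answer: 68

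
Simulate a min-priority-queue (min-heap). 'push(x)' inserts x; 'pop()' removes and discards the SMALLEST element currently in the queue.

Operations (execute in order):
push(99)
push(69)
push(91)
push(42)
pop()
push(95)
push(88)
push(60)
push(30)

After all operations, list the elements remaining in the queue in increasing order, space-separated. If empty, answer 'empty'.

push(99): heap contents = [99]
push(69): heap contents = [69, 99]
push(91): heap contents = [69, 91, 99]
push(42): heap contents = [42, 69, 91, 99]
pop() → 42: heap contents = [69, 91, 99]
push(95): heap contents = [69, 91, 95, 99]
push(88): heap contents = [69, 88, 91, 95, 99]
push(60): heap contents = [60, 69, 88, 91, 95, 99]
push(30): heap contents = [30, 60, 69, 88, 91, 95, 99]

Answer: 30 60 69 88 91 95 99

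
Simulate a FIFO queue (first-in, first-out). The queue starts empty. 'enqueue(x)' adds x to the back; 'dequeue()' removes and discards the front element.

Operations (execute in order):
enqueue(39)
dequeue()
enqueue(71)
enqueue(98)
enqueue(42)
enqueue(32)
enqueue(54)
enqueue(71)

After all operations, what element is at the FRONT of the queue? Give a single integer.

Answer: 71

Derivation:
enqueue(39): queue = [39]
dequeue(): queue = []
enqueue(71): queue = [71]
enqueue(98): queue = [71, 98]
enqueue(42): queue = [71, 98, 42]
enqueue(32): queue = [71, 98, 42, 32]
enqueue(54): queue = [71, 98, 42, 32, 54]
enqueue(71): queue = [71, 98, 42, 32, 54, 71]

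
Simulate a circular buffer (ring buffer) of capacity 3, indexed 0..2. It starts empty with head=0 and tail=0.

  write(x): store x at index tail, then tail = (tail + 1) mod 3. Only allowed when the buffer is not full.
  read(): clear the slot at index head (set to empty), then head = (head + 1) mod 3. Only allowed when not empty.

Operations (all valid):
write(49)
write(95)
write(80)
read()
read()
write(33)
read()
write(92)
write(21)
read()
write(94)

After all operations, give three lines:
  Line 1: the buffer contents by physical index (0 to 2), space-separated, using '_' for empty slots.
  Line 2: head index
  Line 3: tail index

Answer: 94 92 21
1
1

Derivation:
write(49): buf=[49 _ _], head=0, tail=1, size=1
write(95): buf=[49 95 _], head=0, tail=2, size=2
write(80): buf=[49 95 80], head=0, tail=0, size=3
read(): buf=[_ 95 80], head=1, tail=0, size=2
read(): buf=[_ _ 80], head=2, tail=0, size=1
write(33): buf=[33 _ 80], head=2, tail=1, size=2
read(): buf=[33 _ _], head=0, tail=1, size=1
write(92): buf=[33 92 _], head=0, tail=2, size=2
write(21): buf=[33 92 21], head=0, tail=0, size=3
read(): buf=[_ 92 21], head=1, tail=0, size=2
write(94): buf=[94 92 21], head=1, tail=1, size=3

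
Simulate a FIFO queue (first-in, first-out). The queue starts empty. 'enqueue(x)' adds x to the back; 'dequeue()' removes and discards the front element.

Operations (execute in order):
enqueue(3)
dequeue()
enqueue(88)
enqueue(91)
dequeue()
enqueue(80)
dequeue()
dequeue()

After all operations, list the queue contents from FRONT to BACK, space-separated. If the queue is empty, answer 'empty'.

enqueue(3): [3]
dequeue(): []
enqueue(88): [88]
enqueue(91): [88, 91]
dequeue(): [91]
enqueue(80): [91, 80]
dequeue(): [80]
dequeue(): []

Answer: empty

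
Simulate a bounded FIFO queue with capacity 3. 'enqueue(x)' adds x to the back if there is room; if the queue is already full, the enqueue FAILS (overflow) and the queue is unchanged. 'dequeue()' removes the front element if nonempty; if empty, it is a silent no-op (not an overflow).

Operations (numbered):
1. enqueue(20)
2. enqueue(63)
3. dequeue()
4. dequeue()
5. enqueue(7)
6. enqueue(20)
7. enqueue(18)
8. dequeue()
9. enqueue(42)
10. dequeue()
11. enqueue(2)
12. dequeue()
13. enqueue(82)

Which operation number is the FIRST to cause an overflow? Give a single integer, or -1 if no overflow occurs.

Answer: -1

Derivation:
1. enqueue(20): size=1
2. enqueue(63): size=2
3. dequeue(): size=1
4. dequeue(): size=0
5. enqueue(7): size=1
6. enqueue(20): size=2
7. enqueue(18): size=3
8. dequeue(): size=2
9. enqueue(42): size=3
10. dequeue(): size=2
11. enqueue(2): size=3
12. dequeue(): size=2
13. enqueue(82): size=3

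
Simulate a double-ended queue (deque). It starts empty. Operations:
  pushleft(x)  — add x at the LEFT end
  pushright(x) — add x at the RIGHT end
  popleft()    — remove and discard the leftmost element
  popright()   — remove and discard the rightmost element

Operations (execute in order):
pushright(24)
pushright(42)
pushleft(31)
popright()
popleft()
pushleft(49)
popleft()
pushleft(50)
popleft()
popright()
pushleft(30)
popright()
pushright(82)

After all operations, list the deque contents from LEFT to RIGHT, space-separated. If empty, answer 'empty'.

Answer: 82

Derivation:
pushright(24): [24]
pushright(42): [24, 42]
pushleft(31): [31, 24, 42]
popright(): [31, 24]
popleft(): [24]
pushleft(49): [49, 24]
popleft(): [24]
pushleft(50): [50, 24]
popleft(): [24]
popright(): []
pushleft(30): [30]
popright(): []
pushright(82): [82]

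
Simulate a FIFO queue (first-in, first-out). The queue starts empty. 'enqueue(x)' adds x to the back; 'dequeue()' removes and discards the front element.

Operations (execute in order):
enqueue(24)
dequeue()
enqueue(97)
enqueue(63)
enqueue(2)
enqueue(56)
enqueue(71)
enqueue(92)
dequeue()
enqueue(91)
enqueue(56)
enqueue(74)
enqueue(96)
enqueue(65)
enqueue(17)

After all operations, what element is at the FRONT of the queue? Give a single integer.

Answer: 63

Derivation:
enqueue(24): queue = [24]
dequeue(): queue = []
enqueue(97): queue = [97]
enqueue(63): queue = [97, 63]
enqueue(2): queue = [97, 63, 2]
enqueue(56): queue = [97, 63, 2, 56]
enqueue(71): queue = [97, 63, 2, 56, 71]
enqueue(92): queue = [97, 63, 2, 56, 71, 92]
dequeue(): queue = [63, 2, 56, 71, 92]
enqueue(91): queue = [63, 2, 56, 71, 92, 91]
enqueue(56): queue = [63, 2, 56, 71, 92, 91, 56]
enqueue(74): queue = [63, 2, 56, 71, 92, 91, 56, 74]
enqueue(96): queue = [63, 2, 56, 71, 92, 91, 56, 74, 96]
enqueue(65): queue = [63, 2, 56, 71, 92, 91, 56, 74, 96, 65]
enqueue(17): queue = [63, 2, 56, 71, 92, 91, 56, 74, 96, 65, 17]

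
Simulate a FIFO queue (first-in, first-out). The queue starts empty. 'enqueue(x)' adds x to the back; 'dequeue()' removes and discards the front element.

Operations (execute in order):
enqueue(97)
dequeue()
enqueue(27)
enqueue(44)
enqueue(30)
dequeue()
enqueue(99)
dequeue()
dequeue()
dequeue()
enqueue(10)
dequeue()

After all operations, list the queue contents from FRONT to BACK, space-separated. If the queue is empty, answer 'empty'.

Answer: empty

Derivation:
enqueue(97): [97]
dequeue(): []
enqueue(27): [27]
enqueue(44): [27, 44]
enqueue(30): [27, 44, 30]
dequeue(): [44, 30]
enqueue(99): [44, 30, 99]
dequeue(): [30, 99]
dequeue(): [99]
dequeue(): []
enqueue(10): [10]
dequeue(): []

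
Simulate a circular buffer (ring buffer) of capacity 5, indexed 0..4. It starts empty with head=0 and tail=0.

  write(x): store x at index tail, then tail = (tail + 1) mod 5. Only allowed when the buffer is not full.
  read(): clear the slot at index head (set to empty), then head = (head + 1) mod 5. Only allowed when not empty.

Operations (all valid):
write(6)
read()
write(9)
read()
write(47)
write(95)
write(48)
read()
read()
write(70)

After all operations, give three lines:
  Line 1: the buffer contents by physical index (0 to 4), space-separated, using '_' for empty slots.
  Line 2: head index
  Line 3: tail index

write(6): buf=[6 _ _ _ _], head=0, tail=1, size=1
read(): buf=[_ _ _ _ _], head=1, tail=1, size=0
write(9): buf=[_ 9 _ _ _], head=1, tail=2, size=1
read(): buf=[_ _ _ _ _], head=2, tail=2, size=0
write(47): buf=[_ _ 47 _ _], head=2, tail=3, size=1
write(95): buf=[_ _ 47 95 _], head=2, tail=4, size=2
write(48): buf=[_ _ 47 95 48], head=2, tail=0, size=3
read(): buf=[_ _ _ 95 48], head=3, tail=0, size=2
read(): buf=[_ _ _ _ 48], head=4, tail=0, size=1
write(70): buf=[70 _ _ _ 48], head=4, tail=1, size=2

Answer: 70 _ _ _ 48
4
1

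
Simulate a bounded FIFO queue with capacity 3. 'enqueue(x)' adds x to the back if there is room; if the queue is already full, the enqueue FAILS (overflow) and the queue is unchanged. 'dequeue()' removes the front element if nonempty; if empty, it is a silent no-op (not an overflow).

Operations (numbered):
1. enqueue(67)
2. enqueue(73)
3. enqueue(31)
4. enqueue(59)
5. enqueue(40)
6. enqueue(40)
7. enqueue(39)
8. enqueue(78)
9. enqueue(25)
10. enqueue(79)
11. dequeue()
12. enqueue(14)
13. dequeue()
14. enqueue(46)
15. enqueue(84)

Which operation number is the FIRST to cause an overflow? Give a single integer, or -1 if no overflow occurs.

Answer: 4

Derivation:
1. enqueue(67): size=1
2. enqueue(73): size=2
3. enqueue(31): size=3
4. enqueue(59): size=3=cap → OVERFLOW (fail)
5. enqueue(40): size=3=cap → OVERFLOW (fail)
6. enqueue(40): size=3=cap → OVERFLOW (fail)
7. enqueue(39): size=3=cap → OVERFLOW (fail)
8. enqueue(78): size=3=cap → OVERFLOW (fail)
9. enqueue(25): size=3=cap → OVERFLOW (fail)
10. enqueue(79): size=3=cap → OVERFLOW (fail)
11. dequeue(): size=2
12. enqueue(14): size=3
13. dequeue(): size=2
14. enqueue(46): size=3
15. enqueue(84): size=3=cap → OVERFLOW (fail)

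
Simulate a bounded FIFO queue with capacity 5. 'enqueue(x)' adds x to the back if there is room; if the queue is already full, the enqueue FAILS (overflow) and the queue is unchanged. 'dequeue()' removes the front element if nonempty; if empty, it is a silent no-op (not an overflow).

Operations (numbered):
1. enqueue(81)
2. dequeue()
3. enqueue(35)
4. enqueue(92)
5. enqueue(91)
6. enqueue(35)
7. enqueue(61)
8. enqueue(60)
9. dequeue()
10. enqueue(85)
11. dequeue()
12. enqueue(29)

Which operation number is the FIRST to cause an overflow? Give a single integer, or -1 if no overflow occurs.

1. enqueue(81): size=1
2. dequeue(): size=0
3. enqueue(35): size=1
4. enqueue(92): size=2
5. enqueue(91): size=3
6. enqueue(35): size=4
7. enqueue(61): size=5
8. enqueue(60): size=5=cap → OVERFLOW (fail)
9. dequeue(): size=4
10. enqueue(85): size=5
11. dequeue(): size=4
12. enqueue(29): size=5

Answer: 8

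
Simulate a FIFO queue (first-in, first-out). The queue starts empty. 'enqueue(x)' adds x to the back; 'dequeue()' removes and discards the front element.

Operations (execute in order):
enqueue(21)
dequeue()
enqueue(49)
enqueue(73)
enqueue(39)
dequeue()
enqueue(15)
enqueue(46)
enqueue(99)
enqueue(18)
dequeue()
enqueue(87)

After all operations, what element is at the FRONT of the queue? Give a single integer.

Answer: 39

Derivation:
enqueue(21): queue = [21]
dequeue(): queue = []
enqueue(49): queue = [49]
enqueue(73): queue = [49, 73]
enqueue(39): queue = [49, 73, 39]
dequeue(): queue = [73, 39]
enqueue(15): queue = [73, 39, 15]
enqueue(46): queue = [73, 39, 15, 46]
enqueue(99): queue = [73, 39, 15, 46, 99]
enqueue(18): queue = [73, 39, 15, 46, 99, 18]
dequeue(): queue = [39, 15, 46, 99, 18]
enqueue(87): queue = [39, 15, 46, 99, 18, 87]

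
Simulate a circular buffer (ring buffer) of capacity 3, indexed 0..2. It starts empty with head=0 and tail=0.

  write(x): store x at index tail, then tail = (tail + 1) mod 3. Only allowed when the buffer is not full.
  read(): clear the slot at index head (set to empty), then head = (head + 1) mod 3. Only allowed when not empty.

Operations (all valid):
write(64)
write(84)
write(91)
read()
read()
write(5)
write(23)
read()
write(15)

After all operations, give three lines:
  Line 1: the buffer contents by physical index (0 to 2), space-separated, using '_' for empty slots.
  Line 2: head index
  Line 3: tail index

write(64): buf=[64 _ _], head=0, tail=1, size=1
write(84): buf=[64 84 _], head=0, tail=2, size=2
write(91): buf=[64 84 91], head=0, tail=0, size=3
read(): buf=[_ 84 91], head=1, tail=0, size=2
read(): buf=[_ _ 91], head=2, tail=0, size=1
write(5): buf=[5 _ 91], head=2, tail=1, size=2
write(23): buf=[5 23 91], head=2, tail=2, size=3
read(): buf=[5 23 _], head=0, tail=2, size=2
write(15): buf=[5 23 15], head=0, tail=0, size=3

Answer: 5 23 15
0
0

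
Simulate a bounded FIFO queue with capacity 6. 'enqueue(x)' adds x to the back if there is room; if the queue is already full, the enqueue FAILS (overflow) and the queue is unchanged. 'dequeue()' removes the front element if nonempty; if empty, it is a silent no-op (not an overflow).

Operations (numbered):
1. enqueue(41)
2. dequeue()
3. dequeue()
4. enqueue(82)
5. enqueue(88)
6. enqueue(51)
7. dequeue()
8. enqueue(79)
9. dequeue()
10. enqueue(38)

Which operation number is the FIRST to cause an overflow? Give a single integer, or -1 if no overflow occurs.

1. enqueue(41): size=1
2. dequeue(): size=0
3. dequeue(): empty, no-op, size=0
4. enqueue(82): size=1
5. enqueue(88): size=2
6. enqueue(51): size=3
7. dequeue(): size=2
8. enqueue(79): size=3
9. dequeue(): size=2
10. enqueue(38): size=3

Answer: -1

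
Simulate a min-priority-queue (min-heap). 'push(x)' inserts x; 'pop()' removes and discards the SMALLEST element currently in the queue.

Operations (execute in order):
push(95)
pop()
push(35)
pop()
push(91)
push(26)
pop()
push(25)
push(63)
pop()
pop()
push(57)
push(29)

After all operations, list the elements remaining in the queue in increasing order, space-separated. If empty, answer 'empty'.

push(95): heap contents = [95]
pop() → 95: heap contents = []
push(35): heap contents = [35]
pop() → 35: heap contents = []
push(91): heap contents = [91]
push(26): heap contents = [26, 91]
pop() → 26: heap contents = [91]
push(25): heap contents = [25, 91]
push(63): heap contents = [25, 63, 91]
pop() → 25: heap contents = [63, 91]
pop() → 63: heap contents = [91]
push(57): heap contents = [57, 91]
push(29): heap contents = [29, 57, 91]

Answer: 29 57 91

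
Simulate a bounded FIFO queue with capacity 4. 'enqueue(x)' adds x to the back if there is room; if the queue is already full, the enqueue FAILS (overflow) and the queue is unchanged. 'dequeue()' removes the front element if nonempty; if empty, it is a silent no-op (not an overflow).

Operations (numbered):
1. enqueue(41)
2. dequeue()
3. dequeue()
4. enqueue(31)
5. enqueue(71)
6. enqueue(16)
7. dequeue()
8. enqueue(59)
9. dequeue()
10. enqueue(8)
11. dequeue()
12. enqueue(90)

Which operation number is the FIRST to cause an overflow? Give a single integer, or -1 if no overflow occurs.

Answer: -1

Derivation:
1. enqueue(41): size=1
2. dequeue(): size=0
3. dequeue(): empty, no-op, size=0
4. enqueue(31): size=1
5. enqueue(71): size=2
6. enqueue(16): size=3
7. dequeue(): size=2
8. enqueue(59): size=3
9. dequeue(): size=2
10. enqueue(8): size=3
11. dequeue(): size=2
12. enqueue(90): size=3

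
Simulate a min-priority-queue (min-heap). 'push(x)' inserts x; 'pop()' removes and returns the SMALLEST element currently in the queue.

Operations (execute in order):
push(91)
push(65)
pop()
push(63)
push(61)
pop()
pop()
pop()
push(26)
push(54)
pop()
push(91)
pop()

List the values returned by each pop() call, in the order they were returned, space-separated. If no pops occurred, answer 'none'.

Answer: 65 61 63 91 26 54

Derivation:
push(91): heap contents = [91]
push(65): heap contents = [65, 91]
pop() → 65: heap contents = [91]
push(63): heap contents = [63, 91]
push(61): heap contents = [61, 63, 91]
pop() → 61: heap contents = [63, 91]
pop() → 63: heap contents = [91]
pop() → 91: heap contents = []
push(26): heap contents = [26]
push(54): heap contents = [26, 54]
pop() → 26: heap contents = [54]
push(91): heap contents = [54, 91]
pop() → 54: heap contents = [91]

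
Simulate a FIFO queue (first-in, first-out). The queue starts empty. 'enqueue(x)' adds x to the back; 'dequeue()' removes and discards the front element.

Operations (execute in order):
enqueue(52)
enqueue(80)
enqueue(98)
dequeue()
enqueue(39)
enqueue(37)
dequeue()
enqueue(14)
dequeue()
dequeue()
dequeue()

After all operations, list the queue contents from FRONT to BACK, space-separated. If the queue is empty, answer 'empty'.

enqueue(52): [52]
enqueue(80): [52, 80]
enqueue(98): [52, 80, 98]
dequeue(): [80, 98]
enqueue(39): [80, 98, 39]
enqueue(37): [80, 98, 39, 37]
dequeue(): [98, 39, 37]
enqueue(14): [98, 39, 37, 14]
dequeue(): [39, 37, 14]
dequeue(): [37, 14]
dequeue(): [14]

Answer: 14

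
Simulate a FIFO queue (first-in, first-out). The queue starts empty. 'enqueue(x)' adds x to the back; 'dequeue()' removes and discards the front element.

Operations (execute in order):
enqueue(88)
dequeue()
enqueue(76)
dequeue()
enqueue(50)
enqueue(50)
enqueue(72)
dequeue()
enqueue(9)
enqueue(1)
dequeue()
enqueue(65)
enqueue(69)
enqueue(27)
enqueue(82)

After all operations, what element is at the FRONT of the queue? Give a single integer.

enqueue(88): queue = [88]
dequeue(): queue = []
enqueue(76): queue = [76]
dequeue(): queue = []
enqueue(50): queue = [50]
enqueue(50): queue = [50, 50]
enqueue(72): queue = [50, 50, 72]
dequeue(): queue = [50, 72]
enqueue(9): queue = [50, 72, 9]
enqueue(1): queue = [50, 72, 9, 1]
dequeue(): queue = [72, 9, 1]
enqueue(65): queue = [72, 9, 1, 65]
enqueue(69): queue = [72, 9, 1, 65, 69]
enqueue(27): queue = [72, 9, 1, 65, 69, 27]
enqueue(82): queue = [72, 9, 1, 65, 69, 27, 82]

Answer: 72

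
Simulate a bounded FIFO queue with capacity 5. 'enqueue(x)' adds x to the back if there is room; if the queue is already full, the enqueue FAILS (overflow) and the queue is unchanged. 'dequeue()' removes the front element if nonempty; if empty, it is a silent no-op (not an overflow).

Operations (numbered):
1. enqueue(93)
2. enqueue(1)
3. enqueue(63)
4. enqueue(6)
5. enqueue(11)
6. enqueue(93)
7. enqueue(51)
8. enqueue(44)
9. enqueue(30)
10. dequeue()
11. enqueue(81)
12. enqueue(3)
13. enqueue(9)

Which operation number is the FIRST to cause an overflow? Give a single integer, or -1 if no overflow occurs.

1. enqueue(93): size=1
2. enqueue(1): size=2
3. enqueue(63): size=3
4. enqueue(6): size=4
5. enqueue(11): size=5
6. enqueue(93): size=5=cap → OVERFLOW (fail)
7. enqueue(51): size=5=cap → OVERFLOW (fail)
8. enqueue(44): size=5=cap → OVERFLOW (fail)
9. enqueue(30): size=5=cap → OVERFLOW (fail)
10. dequeue(): size=4
11. enqueue(81): size=5
12. enqueue(3): size=5=cap → OVERFLOW (fail)
13. enqueue(9): size=5=cap → OVERFLOW (fail)

Answer: 6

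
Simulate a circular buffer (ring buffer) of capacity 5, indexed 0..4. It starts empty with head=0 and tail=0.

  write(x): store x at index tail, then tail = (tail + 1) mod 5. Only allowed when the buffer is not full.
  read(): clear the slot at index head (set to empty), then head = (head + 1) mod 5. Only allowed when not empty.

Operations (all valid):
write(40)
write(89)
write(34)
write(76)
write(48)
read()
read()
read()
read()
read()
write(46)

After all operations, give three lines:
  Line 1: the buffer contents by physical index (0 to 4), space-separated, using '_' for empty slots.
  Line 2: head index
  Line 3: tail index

write(40): buf=[40 _ _ _ _], head=0, tail=1, size=1
write(89): buf=[40 89 _ _ _], head=0, tail=2, size=2
write(34): buf=[40 89 34 _ _], head=0, tail=3, size=3
write(76): buf=[40 89 34 76 _], head=0, tail=4, size=4
write(48): buf=[40 89 34 76 48], head=0, tail=0, size=5
read(): buf=[_ 89 34 76 48], head=1, tail=0, size=4
read(): buf=[_ _ 34 76 48], head=2, tail=0, size=3
read(): buf=[_ _ _ 76 48], head=3, tail=0, size=2
read(): buf=[_ _ _ _ 48], head=4, tail=0, size=1
read(): buf=[_ _ _ _ _], head=0, tail=0, size=0
write(46): buf=[46 _ _ _ _], head=0, tail=1, size=1

Answer: 46 _ _ _ _
0
1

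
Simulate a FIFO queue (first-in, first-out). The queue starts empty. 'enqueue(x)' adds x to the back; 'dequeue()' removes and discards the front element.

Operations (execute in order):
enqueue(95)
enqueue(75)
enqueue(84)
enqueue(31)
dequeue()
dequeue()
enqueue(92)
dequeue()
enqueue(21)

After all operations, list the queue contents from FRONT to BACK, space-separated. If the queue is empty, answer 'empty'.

Answer: 31 92 21

Derivation:
enqueue(95): [95]
enqueue(75): [95, 75]
enqueue(84): [95, 75, 84]
enqueue(31): [95, 75, 84, 31]
dequeue(): [75, 84, 31]
dequeue(): [84, 31]
enqueue(92): [84, 31, 92]
dequeue(): [31, 92]
enqueue(21): [31, 92, 21]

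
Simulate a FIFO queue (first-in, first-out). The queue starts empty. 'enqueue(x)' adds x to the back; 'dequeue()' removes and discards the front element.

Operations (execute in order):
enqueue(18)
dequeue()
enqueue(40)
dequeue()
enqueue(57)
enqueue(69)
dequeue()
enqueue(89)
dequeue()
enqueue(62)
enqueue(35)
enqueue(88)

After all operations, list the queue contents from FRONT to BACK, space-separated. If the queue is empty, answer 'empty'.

enqueue(18): [18]
dequeue(): []
enqueue(40): [40]
dequeue(): []
enqueue(57): [57]
enqueue(69): [57, 69]
dequeue(): [69]
enqueue(89): [69, 89]
dequeue(): [89]
enqueue(62): [89, 62]
enqueue(35): [89, 62, 35]
enqueue(88): [89, 62, 35, 88]

Answer: 89 62 35 88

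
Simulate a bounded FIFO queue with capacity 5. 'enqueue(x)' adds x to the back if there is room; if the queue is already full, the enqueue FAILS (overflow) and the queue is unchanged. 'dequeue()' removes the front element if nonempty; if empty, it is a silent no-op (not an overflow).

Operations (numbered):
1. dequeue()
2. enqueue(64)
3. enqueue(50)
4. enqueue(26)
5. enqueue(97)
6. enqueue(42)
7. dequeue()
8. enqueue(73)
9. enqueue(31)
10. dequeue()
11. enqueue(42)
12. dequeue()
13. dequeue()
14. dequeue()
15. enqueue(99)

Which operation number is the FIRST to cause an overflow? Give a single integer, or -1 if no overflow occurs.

Answer: 9

Derivation:
1. dequeue(): empty, no-op, size=0
2. enqueue(64): size=1
3. enqueue(50): size=2
4. enqueue(26): size=3
5. enqueue(97): size=4
6. enqueue(42): size=5
7. dequeue(): size=4
8. enqueue(73): size=5
9. enqueue(31): size=5=cap → OVERFLOW (fail)
10. dequeue(): size=4
11. enqueue(42): size=5
12. dequeue(): size=4
13. dequeue(): size=3
14. dequeue(): size=2
15. enqueue(99): size=3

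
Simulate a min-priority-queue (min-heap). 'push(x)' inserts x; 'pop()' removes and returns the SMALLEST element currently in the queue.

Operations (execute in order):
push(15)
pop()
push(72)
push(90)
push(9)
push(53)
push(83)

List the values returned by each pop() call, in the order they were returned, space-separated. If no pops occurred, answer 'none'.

push(15): heap contents = [15]
pop() → 15: heap contents = []
push(72): heap contents = [72]
push(90): heap contents = [72, 90]
push(9): heap contents = [9, 72, 90]
push(53): heap contents = [9, 53, 72, 90]
push(83): heap contents = [9, 53, 72, 83, 90]

Answer: 15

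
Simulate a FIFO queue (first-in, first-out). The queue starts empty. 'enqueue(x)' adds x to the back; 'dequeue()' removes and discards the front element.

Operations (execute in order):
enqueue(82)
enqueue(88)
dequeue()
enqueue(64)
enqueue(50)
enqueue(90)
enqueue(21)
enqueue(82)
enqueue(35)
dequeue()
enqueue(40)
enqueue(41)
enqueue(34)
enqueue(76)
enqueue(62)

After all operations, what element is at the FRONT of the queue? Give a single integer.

Answer: 64

Derivation:
enqueue(82): queue = [82]
enqueue(88): queue = [82, 88]
dequeue(): queue = [88]
enqueue(64): queue = [88, 64]
enqueue(50): queue = [88, 64, 50]
enqueue(90): queue = [88, 64, 50, 90]
enqueue(21): queue = [88, 64, 50, 90, 21]
enqueue(82): queue = [88, 64, 50, 90, 21, 82]
enqueue(35): queue = [88, 64, 50, 90, 21, 82, 35]
dequeue(): queue = [64, 50, 90, 21, 82, 35]
enqueue(40): queue = [64, 50, 90, 21, 82, 35, 40]
enqueue(41): queue = [64, 50, 90, 21, 82, 35, 40, 41]
enqueue(34): queue = [64, 50, 90, 21, 82, 35, 40, 41, 34]
enqueue(76): queue = [64, 50, 90, 21, 82, 35, 40, 41, 34, 76]
enqueue(62): queue = [64, 50, 90, 21, 82, 35, 40, 41, 34, 76, 62]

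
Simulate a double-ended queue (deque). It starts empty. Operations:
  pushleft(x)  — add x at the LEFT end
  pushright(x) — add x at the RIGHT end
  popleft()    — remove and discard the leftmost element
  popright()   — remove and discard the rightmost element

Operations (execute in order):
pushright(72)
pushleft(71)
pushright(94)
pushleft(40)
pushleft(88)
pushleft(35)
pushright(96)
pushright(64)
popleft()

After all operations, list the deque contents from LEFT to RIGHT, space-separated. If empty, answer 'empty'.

Answer: 88 40 71 72 94 96 64

Derivation:
pushright(72): [72]
pushleft(71): [71, 72]
pushright(94): [71, 72, 94]
pushleft(40): [40, 71, 72, 94]
pushleft(88): [88, 40, 71, 72, 94]
pushleft(35): [35, 88, 40, 71, 72, 94]
pushright(96): [35, 88, 40, 71, 72, 94, 96]
pushright(64): [35, 88, 40, 71, 72, 94, 96, 64]
popleft(): [88, 40, 71, 72, 94, 96, 64]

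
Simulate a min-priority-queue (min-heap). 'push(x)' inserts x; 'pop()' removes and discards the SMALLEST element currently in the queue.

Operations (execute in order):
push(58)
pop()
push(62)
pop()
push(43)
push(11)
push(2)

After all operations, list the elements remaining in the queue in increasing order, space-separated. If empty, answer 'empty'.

Answer: 2 11 43

Derivation:
push(58): heap contents = [58]
pop() → 58: heap contents = []
push(62): heap contents = [62]
pop() → 62: heap contents = []
push(43): heap contents = [43]
push(11): heap contents = [11, 43]
push(2): heap contents = [2, 11, 43]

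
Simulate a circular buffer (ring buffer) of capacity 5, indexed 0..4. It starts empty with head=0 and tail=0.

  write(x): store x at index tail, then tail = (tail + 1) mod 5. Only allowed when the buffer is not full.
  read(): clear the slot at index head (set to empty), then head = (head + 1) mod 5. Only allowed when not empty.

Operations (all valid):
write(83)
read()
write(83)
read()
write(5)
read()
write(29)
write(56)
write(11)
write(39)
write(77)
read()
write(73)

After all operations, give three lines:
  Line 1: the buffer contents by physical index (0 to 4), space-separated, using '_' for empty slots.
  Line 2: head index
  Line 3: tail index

Answer: 11 39 77 73 56
4
4

Derivation:
write(83): buf=[83 _ _ _ _], head=0, tail=1, size=1
read(): buf=[_ _ _ _ _], head=1, tail=1, size=0
write(83): buf=[_ 83 _ _ _], head=1, tail=2, size=1
read(): buf=[_ _ _ _ _], head=2, tail=2, size=0
write(5): buf=[_ _ 5 _ _], head=2, tail=3, size=1
read(): buf=[_ _ _ _ _], head=3, tail=3, size=0
write(29): buf=[_ _ _ 29 _], head=3, tail=4, size=1
write(56): buf=[_ _ _ 29 56], head=3, tail=0, size=2
write(11): buf=[11 _ _ 29 56], head=3, tail=1, size=3
write(39): buf=[11 39 _ 29 56], head=3, tail=2, size=4
write(77): buf=[11 39 77 29 56], head=3, tail=3, size=5
read(): buf=[11 39 77 _ 56], head=4, tail=3, size=4
write(73): buf=[11 39 77 73 56], head=4, tail=4, size=5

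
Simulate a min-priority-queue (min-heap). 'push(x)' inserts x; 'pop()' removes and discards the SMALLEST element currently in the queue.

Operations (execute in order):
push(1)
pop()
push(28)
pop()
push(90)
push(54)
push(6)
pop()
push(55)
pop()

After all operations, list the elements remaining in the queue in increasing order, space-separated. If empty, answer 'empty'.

push(1): heap contents = [1]
pop() → 1: heap contents = []
push(28): heap contents = [28]
pop() → 28: heap contents = []
push(90): heap contents = [90]
push(54): heap contents = [54, 90]
push(6): heap contents = [6, 54, 90]
pop() → 6: heap contents = [54, 90]
push(55): heap contents = [54, 55, 90]
pop() → 54: heap contents = [55, 90]

Answer: 55 90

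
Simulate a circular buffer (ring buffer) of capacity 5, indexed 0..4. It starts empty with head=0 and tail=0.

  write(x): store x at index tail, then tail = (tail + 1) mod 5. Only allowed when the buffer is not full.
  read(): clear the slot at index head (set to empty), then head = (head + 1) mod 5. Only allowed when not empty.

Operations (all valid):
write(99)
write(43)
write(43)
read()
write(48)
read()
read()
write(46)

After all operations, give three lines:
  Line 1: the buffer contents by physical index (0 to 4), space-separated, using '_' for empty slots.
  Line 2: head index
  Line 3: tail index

write(99): buf=[99 _ _ _ _], head=0, tail=1, size=1
write(43): buf=[99 43 _ _ _], head=0, tail=2, size=2
write(43): buf=[99 43 43 _ _], head=0, tail=3, size=3
read(): buf=[_ 43 43 _ _], head=1, tail=3, size=2
write(48): buf=[_ 43 43 48 _], head=1, tail=4, size=3
read(): buf=[_ _ 43 48 _], head=2, tail=4, size=2
read(): buf=[_ _ _ 48 _], head=3, tail=4, size=1
write(46): buf=[_ _ _ 48 46], head=3, tail=0, size=2

Answer: _ _ _ 48 46
3
0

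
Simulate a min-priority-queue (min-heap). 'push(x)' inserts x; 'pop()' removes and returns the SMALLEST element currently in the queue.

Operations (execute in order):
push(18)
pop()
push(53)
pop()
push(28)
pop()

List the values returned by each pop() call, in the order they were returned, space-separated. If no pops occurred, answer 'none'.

push(18): heap contents = [18]
pop() → 18: heap contents = []
push(53): heap contents = [53]
pop() → 53: heap contents = []
push(28): heap contents = [28]
pop() → 28: heap contents = []

Answer: 18 53 28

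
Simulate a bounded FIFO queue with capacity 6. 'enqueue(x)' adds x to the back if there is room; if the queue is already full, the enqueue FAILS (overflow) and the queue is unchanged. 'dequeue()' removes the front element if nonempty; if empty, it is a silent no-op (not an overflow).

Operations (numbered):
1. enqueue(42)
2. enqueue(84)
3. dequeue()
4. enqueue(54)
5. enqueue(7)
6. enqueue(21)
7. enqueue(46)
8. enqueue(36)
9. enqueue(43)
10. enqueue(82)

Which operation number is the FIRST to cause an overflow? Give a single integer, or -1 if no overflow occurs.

Answer: 9

Derivation:
1. enqueue(42): size=1
2. enqueue(84): size=2
3. dequeue(): size=1
4. enqueue(54): size=2
5. enqueue(7): size=3
6. enqueue(21): size=4
7. enqueue(46): size=5
8. enqueue(36): size=6
9. enqueue(43): size=6=cap → OVERFLOW (fail)
10. enqueue(82): size=6=cap → OVERFLOW (fail)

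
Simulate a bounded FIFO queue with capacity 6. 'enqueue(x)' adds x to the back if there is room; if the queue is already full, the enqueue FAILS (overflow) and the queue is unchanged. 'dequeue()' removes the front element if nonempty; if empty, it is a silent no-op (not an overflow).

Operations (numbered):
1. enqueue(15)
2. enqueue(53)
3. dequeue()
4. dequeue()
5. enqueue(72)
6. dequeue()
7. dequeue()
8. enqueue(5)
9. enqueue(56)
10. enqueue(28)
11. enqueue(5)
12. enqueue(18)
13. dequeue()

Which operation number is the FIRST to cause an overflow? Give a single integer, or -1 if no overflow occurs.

Answer: -1

Derivation:
1. enqueue(15): size=1
2. enqueue(53): size=2
3. dequeue(): size=1
4. dequeue(): size=0
5. enqueue(72): size=1
6. dequeue(): size=0
7. dequeue(): empty, no-op, size=0
8. enqueue(5): size=1
9. enqueue(56): size=2
10. enqueue(28): size=3
11. enqueue(5): size=4
12. enqueue(18): size=5
13. dequeue(): size=4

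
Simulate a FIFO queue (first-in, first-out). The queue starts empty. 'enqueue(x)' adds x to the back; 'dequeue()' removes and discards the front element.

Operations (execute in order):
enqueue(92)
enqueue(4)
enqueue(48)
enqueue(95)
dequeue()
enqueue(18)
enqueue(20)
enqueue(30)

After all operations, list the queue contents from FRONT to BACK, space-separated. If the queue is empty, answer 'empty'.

Answer: 4 48 95 18 20 30

Derivation:
enqueue(92): [92]
enqueue(4): [92, 4]
enqueue(48): [92, 4, 48]
enqueue(95): [92, 4, 48, 95]
dequeue(): [4, 48, 95]
enqueue(18): [4, 48, 95, 18]
enqueue(20): [4, 48, 95, 18, 20]
enqueue(30): [4, 48, 95, 18, 20, 30]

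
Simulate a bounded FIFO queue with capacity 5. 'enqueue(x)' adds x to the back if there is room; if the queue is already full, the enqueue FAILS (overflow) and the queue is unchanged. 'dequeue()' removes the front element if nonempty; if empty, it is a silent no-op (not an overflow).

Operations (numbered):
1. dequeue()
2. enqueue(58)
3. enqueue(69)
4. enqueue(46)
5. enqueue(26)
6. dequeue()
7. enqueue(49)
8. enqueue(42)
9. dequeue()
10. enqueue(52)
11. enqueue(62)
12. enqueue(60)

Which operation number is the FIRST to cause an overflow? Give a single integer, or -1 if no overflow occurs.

1. dequeue(): empty, no-op, size=0
2. enqueue(58): size=1
3. enqueue(69): size=2
4. enqueue(46): size=3
5. enqueue(26): size=4
6. dequeue(): size=3
7. enqueue(49): size=4
8. enqueue(42): size=5
9. dequeue(): size=4
10. enqueue(52): size=5
11. enqueue(62): size=5=cap → OVERFLOW (fail)
12. enqueue(60): size=5=cap → OVERFLOW (fail)

Answer: 11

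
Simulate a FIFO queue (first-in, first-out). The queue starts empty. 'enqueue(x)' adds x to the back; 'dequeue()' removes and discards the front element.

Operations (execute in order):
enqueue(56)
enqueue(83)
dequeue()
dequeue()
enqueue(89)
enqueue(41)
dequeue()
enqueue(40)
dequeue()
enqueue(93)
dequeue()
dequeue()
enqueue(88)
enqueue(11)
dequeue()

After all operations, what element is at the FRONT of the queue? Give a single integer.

Answer: 11

Derivation:
enqueue(56): queue = [56]
enqueue(83): queue = [56, 83]
dequeue(): queue = [83]
dequeue(): queue = []
enqueue(89): queue = [89]
enqueue(41): queue = [89, 41]
dequeue(): queue = [41]
enqueue(40): queue = [41, 40]
dequeue(): queue = [40]
enqueue(93): queue = [40, 93]
dequeue(): queue = [93]
dequeue(): queue = []
enqueue(88): queue = [88]
enqueue(11): queue = [88, 11]
dequeue(): queue = [11]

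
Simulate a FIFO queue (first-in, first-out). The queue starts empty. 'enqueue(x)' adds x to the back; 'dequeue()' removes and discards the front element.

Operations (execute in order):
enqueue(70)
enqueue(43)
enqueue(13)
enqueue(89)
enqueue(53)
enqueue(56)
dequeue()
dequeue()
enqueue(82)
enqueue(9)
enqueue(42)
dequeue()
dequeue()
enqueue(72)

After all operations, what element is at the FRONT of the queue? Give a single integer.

enqueue(70): queue = [70]
enqueue(43): queue = [70, 43]
enqueue(13): queue = [70, 43, 13]
enqueue(89): queue = [70, 43, 13, 89]
enqueue(53): queue = [70, 43, 13, 89, 53]
enqueue(56): queue = [70, 43, 13, 89, 53, 56]
dequeue(): queue = [43, 13, 89, 53, 56]
dequeue(): queue = [13, 89, 53, 56]
enqueue(82): queue = [13, 89, 53, 56, 82]
enqueue(9): queue = [13, 89, 53, 56, 82, 9]
enqueue(42): queue = [13, 89, 53, 56, 82, 9, 42]
dequeue(): queue = [89, 53, 56, 82, 9, 42]
dequeue(): queue = [53, 56, 82, 9, 42]
enqueue(72): queue = [53, 56, 82, 9, 42, 72]

Answer: 53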